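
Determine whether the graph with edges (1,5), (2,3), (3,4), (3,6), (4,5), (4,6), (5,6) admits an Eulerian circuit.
No (6 vertices have odd degree: {1, 2, 3, 4, 5, 6}; Eulerian circuit requires 0)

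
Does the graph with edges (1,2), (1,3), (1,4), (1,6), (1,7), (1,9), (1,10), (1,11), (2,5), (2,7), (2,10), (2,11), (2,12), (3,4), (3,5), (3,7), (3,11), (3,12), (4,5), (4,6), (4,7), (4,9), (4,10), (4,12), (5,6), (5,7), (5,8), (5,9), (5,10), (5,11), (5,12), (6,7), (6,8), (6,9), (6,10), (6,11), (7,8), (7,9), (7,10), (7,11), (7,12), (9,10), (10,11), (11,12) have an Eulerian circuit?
No (2 vertices have odd degree: {7, 8}; Eulerian circuit requires 0)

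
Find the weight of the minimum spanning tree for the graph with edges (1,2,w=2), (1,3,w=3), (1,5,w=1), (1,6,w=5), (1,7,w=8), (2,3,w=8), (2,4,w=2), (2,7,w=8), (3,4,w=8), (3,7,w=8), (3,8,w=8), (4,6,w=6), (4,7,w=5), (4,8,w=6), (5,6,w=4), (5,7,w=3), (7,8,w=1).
16 (MST edges: (1,2,w=2), (1,3,w=3), (1,5,w=1), (2,4,w=2), (5,6,w=4), (5,7,w=3), (7,8,w=1); sum of weights 2 + 3 + 1 + 2 + 4 + 3 + 1 = 16)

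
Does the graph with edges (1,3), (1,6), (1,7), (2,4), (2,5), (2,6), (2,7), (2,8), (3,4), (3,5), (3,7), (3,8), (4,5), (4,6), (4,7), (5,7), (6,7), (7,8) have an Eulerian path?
No (6 vertices have odd degree: {1, 2, 3, 4, 7, 8}; Eulerian path requires 0 or 2)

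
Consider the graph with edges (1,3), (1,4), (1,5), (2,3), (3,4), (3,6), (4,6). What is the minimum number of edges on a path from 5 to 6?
3 (path: 5 -> 1 -> 3 -> 6, 3 edges)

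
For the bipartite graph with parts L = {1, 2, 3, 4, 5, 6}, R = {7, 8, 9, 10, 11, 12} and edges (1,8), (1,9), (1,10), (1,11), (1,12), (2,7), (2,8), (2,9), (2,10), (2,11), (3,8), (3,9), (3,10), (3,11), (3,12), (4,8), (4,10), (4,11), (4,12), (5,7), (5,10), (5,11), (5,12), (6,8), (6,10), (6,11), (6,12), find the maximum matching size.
6 (matching: (1,12), (2,11), (3,9), (4,10), (5,7), (6,8); upper bound min(|L|,|R|) = min(6,6) = 6)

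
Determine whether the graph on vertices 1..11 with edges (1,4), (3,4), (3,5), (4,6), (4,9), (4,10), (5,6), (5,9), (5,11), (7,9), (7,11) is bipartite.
Yes. Partition: {1, 2, 3, 6, 8, 9, 10, 11}, {4, 5, 7}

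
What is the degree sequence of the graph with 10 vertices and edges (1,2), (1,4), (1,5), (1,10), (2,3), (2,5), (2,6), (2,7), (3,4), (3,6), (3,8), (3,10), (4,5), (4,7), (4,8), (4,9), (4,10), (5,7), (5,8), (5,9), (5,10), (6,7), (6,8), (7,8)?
[7, 7, 5, 5, 5, 5, 4, 4, 4, 2] (degrees: deg(1)=4, deg(2)=5, deg(3)=5, deg(4)=7, deg(5)=7, deg(6)=4, deg(7)=5, deg(8)=5, deg(9)=2, deg(10)=4)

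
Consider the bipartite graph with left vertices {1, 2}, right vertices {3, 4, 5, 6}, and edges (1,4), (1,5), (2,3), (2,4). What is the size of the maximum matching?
2 (matching: (1,5), (2,4); upper bound min(|L|,|R|) = min(2,4) = 2)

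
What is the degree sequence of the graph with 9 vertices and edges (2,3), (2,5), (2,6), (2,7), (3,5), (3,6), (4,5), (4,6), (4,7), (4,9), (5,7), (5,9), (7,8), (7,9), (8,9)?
[5, 5, 4, 4, 4, 3, 3, 2, 0] (degrees: deg(1)=0, deg(2)=4, deg(3)=3, deg(4)=4, deg(5)=5, deg(6)=3, deg(7)=5, deg(8)=2, deg(9)=4)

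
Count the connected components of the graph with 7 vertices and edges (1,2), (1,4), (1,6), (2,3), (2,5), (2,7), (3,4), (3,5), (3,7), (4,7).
1 (components: {1, 2, 3, 4, 5, 6, 7})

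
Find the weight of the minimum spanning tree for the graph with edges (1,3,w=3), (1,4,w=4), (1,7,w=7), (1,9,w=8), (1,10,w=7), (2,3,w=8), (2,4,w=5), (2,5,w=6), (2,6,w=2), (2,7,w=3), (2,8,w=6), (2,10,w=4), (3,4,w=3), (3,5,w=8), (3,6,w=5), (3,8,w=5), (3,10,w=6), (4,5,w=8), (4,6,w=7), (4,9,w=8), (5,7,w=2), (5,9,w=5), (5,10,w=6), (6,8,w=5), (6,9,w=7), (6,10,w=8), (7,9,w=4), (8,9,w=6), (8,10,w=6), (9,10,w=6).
31 (MST edges: (1,3,w=3), (2,4,w=5), (2,6,w=2), (2,7,w=3), (2,10,w=4), (3,4,w=3), (3,8,w=5), (5,7,w=2), (7,9,w=4); sum of weights 3 + 5 + 2 + 3 + 4 + 3 + 5 + 2 + 4 = 31)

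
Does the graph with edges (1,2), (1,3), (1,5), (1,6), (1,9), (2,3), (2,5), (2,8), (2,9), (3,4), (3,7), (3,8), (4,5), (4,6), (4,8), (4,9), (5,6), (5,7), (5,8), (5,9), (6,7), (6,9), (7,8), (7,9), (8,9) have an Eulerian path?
No (8 vertices have odd degree: {1, 2, 3, 4, 5, 6, 7, 9}; Eulerian path requires 0 or 2)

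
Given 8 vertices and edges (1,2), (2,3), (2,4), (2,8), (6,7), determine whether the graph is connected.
No, it has 3 components: {1, 2, 3, 4, 8}, {5}, {6, 7}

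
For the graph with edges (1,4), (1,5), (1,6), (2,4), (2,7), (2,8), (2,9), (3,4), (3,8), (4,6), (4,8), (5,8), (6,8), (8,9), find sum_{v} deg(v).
28 (handshake: sum of degrees = 2|E| = 2 x 14 = 28)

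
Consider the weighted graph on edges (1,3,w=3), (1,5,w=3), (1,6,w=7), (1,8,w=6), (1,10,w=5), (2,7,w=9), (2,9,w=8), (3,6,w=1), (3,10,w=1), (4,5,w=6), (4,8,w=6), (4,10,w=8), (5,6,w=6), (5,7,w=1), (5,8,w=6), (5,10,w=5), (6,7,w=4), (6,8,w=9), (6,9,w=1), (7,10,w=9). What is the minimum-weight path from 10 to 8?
10 (path: 10 -> 3 -> 1 -> 8; weights 1 + 3 + 6 = 10)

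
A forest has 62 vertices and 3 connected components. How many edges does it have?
59 (Each of the 3 component trees on V_i vertices has V_i - 1 edges; summing gives V - C = 62 - 3 = 59)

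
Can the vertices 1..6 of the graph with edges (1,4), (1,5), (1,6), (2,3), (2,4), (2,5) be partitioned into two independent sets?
Yes. Partition: {1, 2}, {3, 4, 5, 6}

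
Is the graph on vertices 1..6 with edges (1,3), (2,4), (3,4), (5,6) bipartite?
Yes. Partition: {1, 4, 5}, {2, 3, 6}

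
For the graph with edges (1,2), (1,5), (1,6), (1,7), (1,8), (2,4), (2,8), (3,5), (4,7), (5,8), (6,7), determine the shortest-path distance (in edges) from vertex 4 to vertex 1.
2 (path: 4 -> 2 -> 1, 2 edges)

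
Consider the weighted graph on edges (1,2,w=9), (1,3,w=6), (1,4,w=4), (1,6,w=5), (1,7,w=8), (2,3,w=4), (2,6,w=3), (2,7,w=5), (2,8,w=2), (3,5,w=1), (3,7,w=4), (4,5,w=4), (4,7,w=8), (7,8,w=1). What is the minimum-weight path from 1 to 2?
8 (path: 1 -> 6 -> 2; weights 5 + 3 = 8)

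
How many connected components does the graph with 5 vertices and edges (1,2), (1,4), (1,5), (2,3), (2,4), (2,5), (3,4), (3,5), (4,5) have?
1 (components: {1, 2, 3, 4, 5})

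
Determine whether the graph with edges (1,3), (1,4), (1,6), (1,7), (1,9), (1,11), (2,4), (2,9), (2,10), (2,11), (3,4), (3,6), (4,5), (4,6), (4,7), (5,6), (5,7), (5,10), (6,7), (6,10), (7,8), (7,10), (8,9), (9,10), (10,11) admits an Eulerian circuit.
No (2 vertices have odd degree: {3, 11}; Eulerian circuit requires 0)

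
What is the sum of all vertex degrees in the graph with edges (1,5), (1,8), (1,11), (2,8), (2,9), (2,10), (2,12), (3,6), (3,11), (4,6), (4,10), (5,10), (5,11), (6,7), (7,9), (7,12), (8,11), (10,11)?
36 (handshake: sum of degrees = 2|E| = 2 x 18 = 36)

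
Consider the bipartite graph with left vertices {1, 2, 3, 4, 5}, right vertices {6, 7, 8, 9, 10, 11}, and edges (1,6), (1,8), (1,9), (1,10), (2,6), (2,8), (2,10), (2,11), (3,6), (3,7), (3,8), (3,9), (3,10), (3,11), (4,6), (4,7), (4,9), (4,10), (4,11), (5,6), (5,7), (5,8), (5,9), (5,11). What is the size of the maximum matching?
5 (matching: (1,10), (2,11), (3,9), (4,7), (5,8); upper bound min(|L|,|R|) = min(5,6) = 5)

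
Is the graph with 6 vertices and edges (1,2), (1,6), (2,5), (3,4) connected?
No, it has 2 components: {1, 2, 5, 6}, {3, 4}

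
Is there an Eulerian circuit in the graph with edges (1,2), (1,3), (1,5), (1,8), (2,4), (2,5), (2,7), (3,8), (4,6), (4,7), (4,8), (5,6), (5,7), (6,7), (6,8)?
Yes (the graph is connected and all 8 vertices have even degree)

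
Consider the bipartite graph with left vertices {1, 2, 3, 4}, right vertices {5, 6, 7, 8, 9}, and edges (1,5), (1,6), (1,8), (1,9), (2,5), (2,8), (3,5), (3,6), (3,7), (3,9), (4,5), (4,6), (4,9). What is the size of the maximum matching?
4 (matching: (1,9), (2,8), (3,7), (4,6); upper bound min(|L|,|R|) = min(4,5) = 4)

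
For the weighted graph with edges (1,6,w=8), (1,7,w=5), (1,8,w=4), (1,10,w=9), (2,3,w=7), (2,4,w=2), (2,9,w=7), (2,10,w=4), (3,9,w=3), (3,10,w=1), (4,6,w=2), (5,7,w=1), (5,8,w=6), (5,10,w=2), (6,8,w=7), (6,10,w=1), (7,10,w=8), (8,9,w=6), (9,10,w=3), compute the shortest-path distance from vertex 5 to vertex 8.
6 (path: 5 -> 8; weights 6 = 6)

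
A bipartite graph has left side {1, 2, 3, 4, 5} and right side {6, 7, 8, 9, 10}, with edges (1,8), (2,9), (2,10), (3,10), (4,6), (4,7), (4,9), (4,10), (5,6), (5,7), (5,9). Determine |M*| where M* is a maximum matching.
5 (matching: (1,8), (2,9), (3,10), (4,6), (5,7); upper bound min(|L|,|R|) = min(5,5) = 5)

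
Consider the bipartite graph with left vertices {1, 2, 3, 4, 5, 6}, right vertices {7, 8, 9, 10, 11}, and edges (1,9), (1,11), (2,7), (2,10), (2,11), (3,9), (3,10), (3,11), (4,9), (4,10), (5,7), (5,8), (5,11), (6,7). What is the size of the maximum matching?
5 (matching: (1,11), (2,10), (3,9), (5,8), (6,7); upper bound min(|L|,|R|) = min(6,5) = 5)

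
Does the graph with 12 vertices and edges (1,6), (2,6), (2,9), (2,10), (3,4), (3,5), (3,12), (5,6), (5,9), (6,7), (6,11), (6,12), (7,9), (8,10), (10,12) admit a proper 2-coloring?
Yes. Partition: {1, 2, 4, 5, 7, 8, 11, 12}, {3, 6, 9, 10}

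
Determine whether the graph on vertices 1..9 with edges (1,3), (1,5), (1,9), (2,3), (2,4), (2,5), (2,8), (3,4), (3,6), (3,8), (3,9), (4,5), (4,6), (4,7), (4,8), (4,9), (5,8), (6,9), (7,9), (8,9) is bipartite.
No (odd cycle of length 3: 9 -> 1 -> 3 -> 9)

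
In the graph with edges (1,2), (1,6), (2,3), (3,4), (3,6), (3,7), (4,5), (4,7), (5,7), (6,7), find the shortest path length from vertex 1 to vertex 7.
2 (path: 1 -> 6 -> 7, 2 edges)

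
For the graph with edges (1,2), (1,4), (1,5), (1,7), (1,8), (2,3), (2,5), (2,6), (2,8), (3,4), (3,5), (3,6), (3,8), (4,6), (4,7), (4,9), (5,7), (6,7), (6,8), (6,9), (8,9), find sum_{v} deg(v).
42 (handshake: sum of degrees = 2|E| = 2 x 21 = 42)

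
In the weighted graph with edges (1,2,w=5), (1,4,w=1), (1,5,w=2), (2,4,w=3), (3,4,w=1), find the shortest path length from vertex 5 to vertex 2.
6 (path: 5 -> 1 -> 4 -> 2; weights 2 + 1 + 3 = 6)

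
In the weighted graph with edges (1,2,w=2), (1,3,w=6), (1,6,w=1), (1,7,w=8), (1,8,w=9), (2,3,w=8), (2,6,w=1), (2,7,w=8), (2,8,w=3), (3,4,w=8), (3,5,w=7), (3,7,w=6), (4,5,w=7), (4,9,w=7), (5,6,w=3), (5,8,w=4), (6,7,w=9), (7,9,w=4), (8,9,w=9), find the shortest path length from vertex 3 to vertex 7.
6 (path: 3 -> 7; weights 6 = 6)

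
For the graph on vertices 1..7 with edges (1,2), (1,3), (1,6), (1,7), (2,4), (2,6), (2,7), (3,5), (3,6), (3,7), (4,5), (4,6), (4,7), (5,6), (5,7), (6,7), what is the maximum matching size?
3 (matching: (1,6), (3,5), (4,7); upper bound floor(n/2) = floor(7/2) = 3)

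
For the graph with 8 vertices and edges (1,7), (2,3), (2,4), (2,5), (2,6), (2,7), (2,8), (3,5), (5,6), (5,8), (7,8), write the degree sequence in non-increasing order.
[6, 4, 3, 3, 2, 2, 1, 1] (degrees: deg(1)=1, deg(2)=6, deg(3)=2, deg(4)=1, deg(5)=4, deg(6)=2, deg(7)=3, deg(8)=3)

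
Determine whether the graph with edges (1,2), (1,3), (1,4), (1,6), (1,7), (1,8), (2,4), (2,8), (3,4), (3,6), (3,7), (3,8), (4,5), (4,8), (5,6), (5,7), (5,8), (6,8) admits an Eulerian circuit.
No (4 vertices have odd degree: {2, 3, 4, 7}; Eulerian circuit requires 0)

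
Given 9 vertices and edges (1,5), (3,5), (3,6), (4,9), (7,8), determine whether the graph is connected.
No, it has 4 components: {1, 3, 5, 6}, {2}, {4, 9}, {7, 8}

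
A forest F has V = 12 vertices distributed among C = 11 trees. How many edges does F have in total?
1 (Each of the 11 component trees on V_i vertices has V_i - 1 edges; summing gives V - C = 12 - 11 = 1)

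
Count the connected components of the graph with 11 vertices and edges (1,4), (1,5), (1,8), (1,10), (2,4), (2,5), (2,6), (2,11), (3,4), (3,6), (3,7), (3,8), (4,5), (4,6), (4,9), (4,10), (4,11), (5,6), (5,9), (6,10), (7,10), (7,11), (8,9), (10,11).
1 (components: {1, 2, 3, 4, 5, 6, 7, 8, 9, 10, 11})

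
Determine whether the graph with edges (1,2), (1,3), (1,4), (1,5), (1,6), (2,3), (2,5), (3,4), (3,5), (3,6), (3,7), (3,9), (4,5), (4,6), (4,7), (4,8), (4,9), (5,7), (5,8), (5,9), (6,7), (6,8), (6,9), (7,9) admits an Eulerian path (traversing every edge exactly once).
No (8 vertices have odd degree: {1, 2, 3, 4, 5, 7, 8, 9}; Eulerian path requires 0 or 2)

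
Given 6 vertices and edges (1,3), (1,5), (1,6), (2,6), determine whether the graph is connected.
No, it has 2 components: {1, 2, 3, 5, 6}, {4}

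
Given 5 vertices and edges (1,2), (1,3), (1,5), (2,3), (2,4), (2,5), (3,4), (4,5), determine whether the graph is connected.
Yes (BFS from 1 visits [1, 2, 3, 5, 4] — all 5 vertices reached)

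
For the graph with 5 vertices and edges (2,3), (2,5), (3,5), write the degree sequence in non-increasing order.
[2, 2, 2, 0, 0] (degrees: deg(1)=0, deg(2)=2, deg(3)=2, deg(4)=0, deg(5)=2)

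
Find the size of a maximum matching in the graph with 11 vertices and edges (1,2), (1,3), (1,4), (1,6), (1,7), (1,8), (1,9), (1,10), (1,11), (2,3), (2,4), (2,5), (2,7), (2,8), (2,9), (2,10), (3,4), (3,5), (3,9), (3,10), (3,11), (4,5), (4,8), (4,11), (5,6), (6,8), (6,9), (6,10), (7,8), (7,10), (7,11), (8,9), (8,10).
5 (matching: (1,8), (2,9), (3,10), (5,6), (7,11); upper bound floor(n/2) = floor(11/2) = 5)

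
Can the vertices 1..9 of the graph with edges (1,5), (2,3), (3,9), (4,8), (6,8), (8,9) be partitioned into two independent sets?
Yes. Partition: {1, 2, 4, 6, 7, 9}, {3, 5, 8}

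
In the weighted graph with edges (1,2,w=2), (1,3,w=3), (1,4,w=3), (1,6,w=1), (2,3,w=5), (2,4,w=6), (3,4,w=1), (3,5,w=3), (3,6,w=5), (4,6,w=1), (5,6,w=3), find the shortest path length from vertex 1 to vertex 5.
4 (path: 1 -> 6 -> 5; weights 1 + 3 = 4)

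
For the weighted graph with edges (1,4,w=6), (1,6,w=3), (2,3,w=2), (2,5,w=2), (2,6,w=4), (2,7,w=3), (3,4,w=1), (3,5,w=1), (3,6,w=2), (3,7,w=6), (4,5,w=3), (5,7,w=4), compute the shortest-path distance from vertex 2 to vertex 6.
4 (path: 2 -> 6; weights 4 = 4)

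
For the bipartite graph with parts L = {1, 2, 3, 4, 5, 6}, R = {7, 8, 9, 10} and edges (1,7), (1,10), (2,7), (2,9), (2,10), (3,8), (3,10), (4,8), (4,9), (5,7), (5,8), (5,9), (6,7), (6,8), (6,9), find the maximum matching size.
4 (matching: (1,10), (2,9), (3,8), (5,7); upper bound min(|L|,|R|) = min(6,4) = 4)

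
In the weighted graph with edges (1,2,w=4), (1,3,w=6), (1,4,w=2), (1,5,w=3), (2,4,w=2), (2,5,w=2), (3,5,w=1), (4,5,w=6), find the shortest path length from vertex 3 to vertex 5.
1 (path: 3 -> 5; weights 1 = 1)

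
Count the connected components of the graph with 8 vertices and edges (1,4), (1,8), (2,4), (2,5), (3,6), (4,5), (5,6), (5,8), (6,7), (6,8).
1 (components: {1, 2, 3, 4, 5, 6, 7, 8})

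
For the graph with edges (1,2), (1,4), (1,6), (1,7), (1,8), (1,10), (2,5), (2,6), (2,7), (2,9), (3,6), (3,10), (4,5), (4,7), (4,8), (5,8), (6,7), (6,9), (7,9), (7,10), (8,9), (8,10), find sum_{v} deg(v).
44 (handshake: sum of degrees = 2|E| = 2 x 22 = 44)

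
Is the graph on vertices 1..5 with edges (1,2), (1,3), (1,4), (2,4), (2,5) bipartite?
No (odd cycle of length 3: 2 -> 1 -> 4 -> 2)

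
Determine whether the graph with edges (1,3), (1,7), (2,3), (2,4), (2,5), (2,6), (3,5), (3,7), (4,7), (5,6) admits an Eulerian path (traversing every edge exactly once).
Yes (the graph is connected and exactly 2 vertices have odd degree: {5, 7}; any Eulerian path must start and end at those)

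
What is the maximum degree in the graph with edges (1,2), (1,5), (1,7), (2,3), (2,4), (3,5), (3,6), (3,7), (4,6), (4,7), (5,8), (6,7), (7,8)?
5 (attained at vertex 7)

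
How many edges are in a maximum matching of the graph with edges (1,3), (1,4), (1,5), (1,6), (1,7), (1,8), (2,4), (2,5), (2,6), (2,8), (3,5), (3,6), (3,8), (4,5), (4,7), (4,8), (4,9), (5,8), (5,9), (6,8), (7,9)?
4 (matching: (1,8), (3,6), (4,7), (5,9); upper bound floor(n/2) = floor(9/2) = 4)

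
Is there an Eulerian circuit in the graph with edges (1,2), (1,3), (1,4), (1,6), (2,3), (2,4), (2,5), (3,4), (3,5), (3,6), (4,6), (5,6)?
No (2 vertices have odd degree: {3, 5}; Eulerian circuit requires 0)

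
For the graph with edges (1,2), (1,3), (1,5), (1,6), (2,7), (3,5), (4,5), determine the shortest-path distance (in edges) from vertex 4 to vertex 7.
4 (path: 4 -> 5 -> 1 -> 2 -> 7, 4 edges)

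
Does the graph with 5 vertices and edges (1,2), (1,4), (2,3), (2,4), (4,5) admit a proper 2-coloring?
No (odd cycle of length 3: 2 -> 1 -> 4 -> 2)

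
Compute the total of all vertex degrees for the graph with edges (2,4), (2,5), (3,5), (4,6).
8 (handshake: sum of degrees = 2|E| = 2 x 4 = 8)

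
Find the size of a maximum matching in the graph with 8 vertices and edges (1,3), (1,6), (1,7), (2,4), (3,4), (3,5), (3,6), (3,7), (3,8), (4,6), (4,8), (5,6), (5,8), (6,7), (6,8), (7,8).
4 (matching: (1,7), (2,4), (3,8), (5,6); upper bound floor(n/2) = floor(8/2) = 4)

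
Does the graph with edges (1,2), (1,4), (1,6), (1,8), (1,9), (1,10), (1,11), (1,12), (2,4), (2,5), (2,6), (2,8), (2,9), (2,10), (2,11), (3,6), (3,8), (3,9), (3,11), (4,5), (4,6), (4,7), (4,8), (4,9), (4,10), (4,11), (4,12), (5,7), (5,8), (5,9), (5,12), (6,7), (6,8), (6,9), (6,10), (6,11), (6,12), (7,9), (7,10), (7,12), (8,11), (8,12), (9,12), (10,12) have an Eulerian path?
Yes — and in fact it has an Eulerian circuit (the graph is connected and all 12 vertices have even degree)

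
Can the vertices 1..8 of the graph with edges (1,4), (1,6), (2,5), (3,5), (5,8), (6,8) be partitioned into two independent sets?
Yes. Partition: {1, 2, 3, 7, 8}, {4, 5, 6}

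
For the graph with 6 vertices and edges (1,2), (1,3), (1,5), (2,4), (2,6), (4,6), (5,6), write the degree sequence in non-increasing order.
[3, 3, 3, 2, 2, 1] (degrees: deg(1)=3, deg(2)=3, deg(3)=1, deg(4)=2, deg(5)=2, deg(6)=3)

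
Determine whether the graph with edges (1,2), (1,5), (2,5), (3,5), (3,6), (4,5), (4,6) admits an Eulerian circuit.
Yes (the graph is connected and all 6 vertices have even degree)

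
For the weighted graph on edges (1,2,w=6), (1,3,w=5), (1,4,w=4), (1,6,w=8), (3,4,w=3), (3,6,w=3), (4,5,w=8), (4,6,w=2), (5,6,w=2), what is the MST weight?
17 (MST edges: (1,2,w=6), (1,4,w=4), (3,4,w=3), (4,6,w=2), (5,6,w=2); sum of weights 6 + 4 + 3 + 2 + 2 = 17)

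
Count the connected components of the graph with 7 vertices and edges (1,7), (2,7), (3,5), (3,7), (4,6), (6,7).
1 (components: {1, 2, 3, 4, 5, 6, 7})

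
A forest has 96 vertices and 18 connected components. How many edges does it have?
78 (Each of the 18 component trees on V_i vertices has V_i - 1 edges; summing gives V - C = 96 - 18 = 78)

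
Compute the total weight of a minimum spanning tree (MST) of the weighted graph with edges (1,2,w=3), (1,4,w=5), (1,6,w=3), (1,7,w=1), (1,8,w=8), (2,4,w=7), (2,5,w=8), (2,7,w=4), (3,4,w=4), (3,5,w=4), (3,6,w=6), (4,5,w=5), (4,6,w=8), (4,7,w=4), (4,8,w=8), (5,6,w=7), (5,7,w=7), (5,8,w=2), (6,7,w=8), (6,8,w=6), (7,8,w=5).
21 (MST edges: (1,2,w=3), (1,6,w=3), (1,7,w=1), (3,4,w=4), (3,5,w=4), (4,7,w=4), (5,8,w=2); sum of weights 3 + 3 + 1 + 4 + 4 + 4 + 2 = 21)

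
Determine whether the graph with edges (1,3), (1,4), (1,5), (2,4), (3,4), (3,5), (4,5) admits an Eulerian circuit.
No (4 vertices have odd degree: {1, 2, 3, 5}; Eulerian circuit requires 0)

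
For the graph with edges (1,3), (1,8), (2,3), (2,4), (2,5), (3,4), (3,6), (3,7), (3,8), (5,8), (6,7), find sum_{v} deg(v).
22 (handshake: sum of degrees = 2|E| = 2 x 11 = 22)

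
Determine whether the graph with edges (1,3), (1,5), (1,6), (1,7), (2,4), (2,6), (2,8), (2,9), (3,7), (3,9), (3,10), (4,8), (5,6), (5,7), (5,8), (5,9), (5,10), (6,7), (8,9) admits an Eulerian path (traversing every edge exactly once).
Yes — and in fact it has an Eulerian circuit (the graph is connected and all 10 vertices have even degree)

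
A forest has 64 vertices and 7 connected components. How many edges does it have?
57 (Each of the 7 component trees on V_i vertices has V_i - 1 edges; summing gives V - C = 64 - 7 = 57)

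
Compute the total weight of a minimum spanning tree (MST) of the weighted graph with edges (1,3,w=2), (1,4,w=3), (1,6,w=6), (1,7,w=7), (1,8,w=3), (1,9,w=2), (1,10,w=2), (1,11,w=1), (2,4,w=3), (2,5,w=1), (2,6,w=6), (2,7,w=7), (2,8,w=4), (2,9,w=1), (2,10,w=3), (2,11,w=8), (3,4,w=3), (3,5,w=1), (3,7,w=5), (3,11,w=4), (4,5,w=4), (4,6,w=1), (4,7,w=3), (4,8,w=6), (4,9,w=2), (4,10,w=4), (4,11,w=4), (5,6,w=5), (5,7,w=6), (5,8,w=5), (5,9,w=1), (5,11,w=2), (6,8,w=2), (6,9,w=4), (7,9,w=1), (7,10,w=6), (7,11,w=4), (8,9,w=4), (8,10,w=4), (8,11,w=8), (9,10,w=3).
14 (MST edges: (1,9,w=2), (1,10,w=2), (1,11,w=1), (2,5,w=1), (2,9,w=1), (3,5,w=1), (4,6,w=1), (4,9,w=2), (6,8,w=2), (7,9,w=1); sum of weights 2 + 2 + 1 + 1 + 1 + 1 + 1 + 2 + 2 + 1 = 14)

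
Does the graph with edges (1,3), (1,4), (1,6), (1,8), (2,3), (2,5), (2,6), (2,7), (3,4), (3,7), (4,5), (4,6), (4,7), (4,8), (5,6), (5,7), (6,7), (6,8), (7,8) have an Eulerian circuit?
Yes (the graph is connected and all 8 vertices have even degree)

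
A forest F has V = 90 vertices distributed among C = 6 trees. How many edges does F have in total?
84 (Each of the 6 component trees on V_i vertices has V_i - 1 edges; summing gives V - C = 90 - 6 = 84)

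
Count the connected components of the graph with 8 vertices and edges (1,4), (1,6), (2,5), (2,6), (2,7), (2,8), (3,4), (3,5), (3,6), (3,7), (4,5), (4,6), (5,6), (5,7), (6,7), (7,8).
1 (components: {1, 2, 3, 4, 5, 6, 7, 8})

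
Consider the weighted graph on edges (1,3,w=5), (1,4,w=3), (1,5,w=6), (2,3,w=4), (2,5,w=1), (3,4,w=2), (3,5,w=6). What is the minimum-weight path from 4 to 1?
3 (path: 4 -> 1; weights 3 = 3)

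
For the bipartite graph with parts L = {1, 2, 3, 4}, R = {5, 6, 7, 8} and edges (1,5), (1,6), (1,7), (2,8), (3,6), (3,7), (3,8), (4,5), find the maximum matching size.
4 (matching: (1,7), (2,8), (3,6), (4,5); upper bound min(|L|,|R|) = min(4,4) = 4)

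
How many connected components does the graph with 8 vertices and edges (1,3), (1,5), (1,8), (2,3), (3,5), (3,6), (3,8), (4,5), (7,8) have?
1 (components: {1, 2, 3, 4, 5, 6, 7, 8})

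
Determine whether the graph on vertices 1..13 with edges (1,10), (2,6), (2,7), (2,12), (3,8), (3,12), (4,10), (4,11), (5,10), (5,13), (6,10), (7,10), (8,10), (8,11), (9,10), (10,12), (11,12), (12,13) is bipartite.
Yes. Partition: {1, 4, 5, 6, 7, 8, 9, 12}, {2, 3, 10, 11, 13}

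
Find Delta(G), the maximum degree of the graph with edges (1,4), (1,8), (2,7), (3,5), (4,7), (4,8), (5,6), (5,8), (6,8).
4 (attained at vertex 8)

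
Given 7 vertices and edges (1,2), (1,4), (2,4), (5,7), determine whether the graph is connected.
No, it has 4 components: {1, 2, 4}, {3}, {5, 7}, {6}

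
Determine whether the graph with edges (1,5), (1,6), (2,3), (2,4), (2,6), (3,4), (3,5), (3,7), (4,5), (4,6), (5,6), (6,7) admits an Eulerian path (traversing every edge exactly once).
Yes (the graph is connected and exactly 2 vertices have odd degree: {2, 6}; any Eulerian path must start and end at those)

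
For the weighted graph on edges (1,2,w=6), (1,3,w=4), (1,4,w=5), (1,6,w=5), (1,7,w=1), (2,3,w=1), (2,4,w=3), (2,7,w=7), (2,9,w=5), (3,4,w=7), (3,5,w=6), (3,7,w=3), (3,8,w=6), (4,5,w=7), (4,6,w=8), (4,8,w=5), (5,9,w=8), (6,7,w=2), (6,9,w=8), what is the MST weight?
26 (MST edges: (1,7,w=1), (2,3,w=1), (2,4,w=3), (2,9,w=5), (3,5,w=6), (3,7,w=3), (4,8,w=5), (6,7,w=2); sum of weights 1 + 1 + 3 + 5 + 6 + 3 + 5 + 2 = 26)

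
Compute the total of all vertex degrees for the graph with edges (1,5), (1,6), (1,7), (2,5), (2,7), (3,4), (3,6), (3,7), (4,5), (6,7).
20 (handshake: sum of degrees = 2|E| = 2 x 10 = 20)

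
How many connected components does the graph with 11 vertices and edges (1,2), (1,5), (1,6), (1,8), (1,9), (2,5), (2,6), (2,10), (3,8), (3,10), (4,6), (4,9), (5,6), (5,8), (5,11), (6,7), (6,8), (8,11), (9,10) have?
1 (components: {1, 2, 3, 4, 5, 6, 7, 8, 9, 10, 11})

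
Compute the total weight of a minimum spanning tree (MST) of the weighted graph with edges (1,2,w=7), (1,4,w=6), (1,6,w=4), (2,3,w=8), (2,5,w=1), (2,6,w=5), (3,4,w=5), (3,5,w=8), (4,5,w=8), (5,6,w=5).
21 (MST edges: (1,4,w=6), (1,6,w=4), (2,5,w=1), (2,6,w=5), (3,4,w=5); sum of weights 6 + 4 + 1 + 5 + 5 = 21)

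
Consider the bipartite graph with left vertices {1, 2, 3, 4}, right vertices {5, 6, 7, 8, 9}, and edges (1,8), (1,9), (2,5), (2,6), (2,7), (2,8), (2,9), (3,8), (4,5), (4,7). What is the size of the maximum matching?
4 (matching: (1,9), (2,6), (3,8), (4,7); upper bound min(|L|,|R|) = min(4,5) = 4)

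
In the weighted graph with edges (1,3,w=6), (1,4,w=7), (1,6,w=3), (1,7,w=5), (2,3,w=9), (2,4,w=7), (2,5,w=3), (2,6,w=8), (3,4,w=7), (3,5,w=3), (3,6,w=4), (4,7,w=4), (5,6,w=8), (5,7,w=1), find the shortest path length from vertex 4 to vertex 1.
7 (path: 4 -> 1; weights 7 = 7)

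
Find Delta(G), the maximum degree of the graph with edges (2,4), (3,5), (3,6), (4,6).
2 (attained at vertices 3, 4, 6)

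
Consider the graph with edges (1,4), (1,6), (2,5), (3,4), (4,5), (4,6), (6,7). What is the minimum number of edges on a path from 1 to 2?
3 (path: 1 -> 4 -> 5 -> 2, 3 edges)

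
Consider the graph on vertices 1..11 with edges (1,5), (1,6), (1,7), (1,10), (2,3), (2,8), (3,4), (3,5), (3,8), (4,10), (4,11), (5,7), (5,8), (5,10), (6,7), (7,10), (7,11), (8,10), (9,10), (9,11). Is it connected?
Yes (BFS from 1 visits [1, 5, 6, 7, 10, 3, 8, 11, 4, 9, 2] — all 11 vertices reached)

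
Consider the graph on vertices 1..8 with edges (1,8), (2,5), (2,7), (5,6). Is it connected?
No, it has 4 components: {1, 8}, {2, 5, 6, 7}, {3}, {4}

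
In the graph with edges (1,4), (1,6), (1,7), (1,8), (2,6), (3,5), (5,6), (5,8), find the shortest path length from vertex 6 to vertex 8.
2 (path: 6 -> 1 -> 8, 2 edges)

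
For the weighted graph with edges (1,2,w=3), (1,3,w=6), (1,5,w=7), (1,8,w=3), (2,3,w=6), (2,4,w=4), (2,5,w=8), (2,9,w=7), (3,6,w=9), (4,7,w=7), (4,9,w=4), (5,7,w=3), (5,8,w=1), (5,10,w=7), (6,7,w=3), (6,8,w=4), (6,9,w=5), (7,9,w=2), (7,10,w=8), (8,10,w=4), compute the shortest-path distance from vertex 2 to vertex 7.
9 (path: 2 -> 9 -> 7; weights 7 + 2 = 9)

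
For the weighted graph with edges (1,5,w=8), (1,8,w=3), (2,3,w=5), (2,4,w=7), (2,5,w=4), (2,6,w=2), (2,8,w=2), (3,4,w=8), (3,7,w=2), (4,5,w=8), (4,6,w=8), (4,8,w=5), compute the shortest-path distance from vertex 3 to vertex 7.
2 (path: 3 -> 7; weights 2 = 2)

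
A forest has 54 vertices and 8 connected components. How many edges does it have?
46 (Each of the 8 component trees on V_i vertices has V_i - 1 edges; summing gives V - C = 54 - 8 = 46)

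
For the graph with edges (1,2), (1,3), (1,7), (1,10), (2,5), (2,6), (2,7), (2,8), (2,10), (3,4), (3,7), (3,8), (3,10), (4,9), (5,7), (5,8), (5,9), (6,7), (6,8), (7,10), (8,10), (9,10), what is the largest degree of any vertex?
6 (attained at vertices 2, 7, 10)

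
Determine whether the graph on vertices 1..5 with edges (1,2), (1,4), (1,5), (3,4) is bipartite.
Yes. Partition: {1, 3}, {2, 4, 5}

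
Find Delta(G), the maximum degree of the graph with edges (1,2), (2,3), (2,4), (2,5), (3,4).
4 (attained at vertex 2)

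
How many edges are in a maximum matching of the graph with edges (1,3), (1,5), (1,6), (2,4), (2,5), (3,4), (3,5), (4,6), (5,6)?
3 (matching: (1,3), (2,4), (5,6); upper bound floor(n/2) = floor(6/2) = 3)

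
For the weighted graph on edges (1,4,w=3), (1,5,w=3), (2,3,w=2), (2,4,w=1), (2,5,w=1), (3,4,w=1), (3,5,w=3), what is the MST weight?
6 (MST edges: (1,4,w=3), (2,4,w=1), (2,5,w=1), (3,4,w=1); sum of weights 3 + 1 + 1 + 1 = 6)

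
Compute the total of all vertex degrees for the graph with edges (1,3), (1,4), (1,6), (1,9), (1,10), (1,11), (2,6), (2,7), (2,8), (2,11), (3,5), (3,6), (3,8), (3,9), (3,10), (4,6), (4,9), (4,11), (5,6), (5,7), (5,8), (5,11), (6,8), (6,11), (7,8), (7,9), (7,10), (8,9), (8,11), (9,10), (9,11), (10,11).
64 (handshake: sum of degrees = 2|E| = 2 x 32 = 64)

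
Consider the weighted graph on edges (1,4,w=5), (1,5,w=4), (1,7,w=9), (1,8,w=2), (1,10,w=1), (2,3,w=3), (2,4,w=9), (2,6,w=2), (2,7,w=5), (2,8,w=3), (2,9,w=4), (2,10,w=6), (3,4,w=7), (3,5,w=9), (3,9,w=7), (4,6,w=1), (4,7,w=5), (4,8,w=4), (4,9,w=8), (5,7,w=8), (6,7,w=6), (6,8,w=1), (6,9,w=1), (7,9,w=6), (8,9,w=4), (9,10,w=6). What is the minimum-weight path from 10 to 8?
3 (path: 10 -> 1 -> 8; weights 1 + 2 = 3)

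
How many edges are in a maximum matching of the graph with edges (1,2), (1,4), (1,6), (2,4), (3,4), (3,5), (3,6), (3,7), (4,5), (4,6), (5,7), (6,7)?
3 (matching: (2,4), (3,6), (5,7); upper bound floor(n/2) = floor(7/2) = 3)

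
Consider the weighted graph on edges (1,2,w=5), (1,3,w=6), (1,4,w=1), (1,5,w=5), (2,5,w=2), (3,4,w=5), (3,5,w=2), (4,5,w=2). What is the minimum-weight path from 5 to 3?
2 (path: 5 -> 3; weights 2 = 2)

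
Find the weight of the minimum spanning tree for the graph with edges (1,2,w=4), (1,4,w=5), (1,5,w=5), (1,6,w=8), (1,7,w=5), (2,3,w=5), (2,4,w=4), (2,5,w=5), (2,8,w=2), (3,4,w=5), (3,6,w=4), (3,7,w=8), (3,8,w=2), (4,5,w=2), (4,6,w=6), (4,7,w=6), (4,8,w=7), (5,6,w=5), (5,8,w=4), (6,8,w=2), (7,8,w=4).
20 (MST edges: (1,2,w=4), (2,4,w=4), (2,8,w=2), (3,8,w=2), (4,5,w=2), (6,8,w=2), (7,8,w=4); sum of weights 4 + 4 + 2 + 2 + 2 + 2 + 4 = 20)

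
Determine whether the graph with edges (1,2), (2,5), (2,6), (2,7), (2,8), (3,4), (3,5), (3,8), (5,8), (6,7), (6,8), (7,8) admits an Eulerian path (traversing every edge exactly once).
No (8 vertices have odd degree: {1, 2, 3, 4, 5, 6, 7, 8}; Eulerian path requires 0 or 2)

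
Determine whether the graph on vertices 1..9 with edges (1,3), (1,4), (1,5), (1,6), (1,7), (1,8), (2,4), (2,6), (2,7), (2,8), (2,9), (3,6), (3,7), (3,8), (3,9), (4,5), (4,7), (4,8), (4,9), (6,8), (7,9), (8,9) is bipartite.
No (odd cycle of length 3: 8 -> 1 -> 6 -> 8)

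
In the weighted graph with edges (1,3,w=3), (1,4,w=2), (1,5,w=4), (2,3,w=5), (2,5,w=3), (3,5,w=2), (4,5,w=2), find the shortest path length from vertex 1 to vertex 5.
4 (path: 1 -> 5; weights 4 = 4)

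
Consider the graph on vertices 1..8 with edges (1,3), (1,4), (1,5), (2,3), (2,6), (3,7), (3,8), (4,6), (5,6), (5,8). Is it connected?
Yes (BFS from 1 visits [1, 3, 4, 5, 2, 7, 8, 6] — all 8 vertices reached)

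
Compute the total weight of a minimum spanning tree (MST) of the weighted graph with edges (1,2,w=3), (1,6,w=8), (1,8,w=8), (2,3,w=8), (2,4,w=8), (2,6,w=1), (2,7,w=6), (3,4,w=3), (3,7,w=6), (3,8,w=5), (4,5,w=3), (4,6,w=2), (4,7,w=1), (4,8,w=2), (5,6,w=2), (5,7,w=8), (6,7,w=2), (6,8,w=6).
14 (MST edges: (1,2,w=3), (2,6,w=1), (3,4,w=3), (4,6,w=2), (4,7,w=1), (4,8,w=2), (5,6,w=2); sum of weights 3 + 1 + 3 + 2 + 1 + 2 + 2 = 14)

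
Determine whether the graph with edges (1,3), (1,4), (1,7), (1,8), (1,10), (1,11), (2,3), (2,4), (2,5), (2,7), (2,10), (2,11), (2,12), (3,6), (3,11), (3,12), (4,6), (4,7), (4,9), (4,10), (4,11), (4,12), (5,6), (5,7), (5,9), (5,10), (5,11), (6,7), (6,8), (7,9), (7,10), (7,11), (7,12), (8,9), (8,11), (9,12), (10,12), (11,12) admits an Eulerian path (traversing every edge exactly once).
No (6 vertices have odd degree: {2, 3, 6, 7, 9, 12}; Eulerian path requires 0 or 2)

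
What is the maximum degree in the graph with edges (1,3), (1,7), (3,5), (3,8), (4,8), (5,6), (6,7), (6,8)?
3 (attained at vertices 3, 6, 8)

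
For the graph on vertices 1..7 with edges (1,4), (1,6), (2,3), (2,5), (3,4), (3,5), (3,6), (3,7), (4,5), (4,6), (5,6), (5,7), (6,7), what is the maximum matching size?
3 (matching: (1,6), (3,4), (5,7); upper bound floor(n/2) = floor(7/2) = 3)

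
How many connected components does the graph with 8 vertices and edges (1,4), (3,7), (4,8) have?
5 (components: {1, 4, 8}, {2}, {3, 7}, {5}, {6})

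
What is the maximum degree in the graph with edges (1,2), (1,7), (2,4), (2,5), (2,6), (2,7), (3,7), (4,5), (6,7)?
5 (attained at vertex 2)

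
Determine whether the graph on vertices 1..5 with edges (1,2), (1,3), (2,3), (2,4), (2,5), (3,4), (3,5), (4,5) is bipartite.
No (odd cycle of length 3: 3 -> 1 -> 2 -> 3)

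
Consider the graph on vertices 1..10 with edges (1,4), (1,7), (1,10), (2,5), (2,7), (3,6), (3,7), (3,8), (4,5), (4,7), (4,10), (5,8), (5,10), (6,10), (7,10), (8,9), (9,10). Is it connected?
Yes (BFS from 1 visits [1, 4, 7, 10, 5, 2, 3, 6, 9, 8] — all 10 vertices reached)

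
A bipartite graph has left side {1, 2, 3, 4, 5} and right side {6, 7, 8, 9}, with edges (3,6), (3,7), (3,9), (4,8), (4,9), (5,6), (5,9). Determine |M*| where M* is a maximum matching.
3 (matching: (3,7), (4,8), (5,9); upper bound min(|L|,|R|) = min(5,4) = 4)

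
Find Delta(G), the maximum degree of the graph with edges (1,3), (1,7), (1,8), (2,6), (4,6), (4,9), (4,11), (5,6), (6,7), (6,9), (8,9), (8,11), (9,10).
5 (attained at vertex 6)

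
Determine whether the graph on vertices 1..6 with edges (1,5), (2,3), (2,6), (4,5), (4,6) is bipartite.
Yes. Partition: {1, 2, 4}, {3, 5, 6}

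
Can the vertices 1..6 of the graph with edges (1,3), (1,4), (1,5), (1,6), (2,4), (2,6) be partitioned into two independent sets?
Yes. Partition: {1, 2}, {3, 4, 5, 6}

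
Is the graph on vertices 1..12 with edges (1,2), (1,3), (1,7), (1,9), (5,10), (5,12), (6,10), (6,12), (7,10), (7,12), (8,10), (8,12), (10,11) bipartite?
Yes. Partition: {1, 4, 10, 12}, {2, 3, 5, 6, 7, 8, 9, 11}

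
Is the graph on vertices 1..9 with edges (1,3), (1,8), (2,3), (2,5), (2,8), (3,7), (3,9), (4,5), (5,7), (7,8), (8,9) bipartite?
Yes. Partition: {1, 2, 4, 6, 7, 9}, {3, 5, 8}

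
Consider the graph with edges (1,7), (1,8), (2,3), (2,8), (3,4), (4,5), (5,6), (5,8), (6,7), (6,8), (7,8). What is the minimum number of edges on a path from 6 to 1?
2 (path: 6 -> 8 -> 1, 2 edges)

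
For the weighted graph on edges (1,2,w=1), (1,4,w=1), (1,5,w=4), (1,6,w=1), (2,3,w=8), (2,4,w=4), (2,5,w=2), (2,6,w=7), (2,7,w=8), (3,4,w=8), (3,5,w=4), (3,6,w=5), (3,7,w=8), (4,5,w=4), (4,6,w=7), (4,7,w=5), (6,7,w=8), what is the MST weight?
14 (MST edges: (1,2,w=1), (1,4,w=1), (1,6,w=1), (2,5,w=2), (3,5,w=4), (4,7,w=5); sum of weights 1 + 1 + 1 + 2 + 4 + 5 = 14)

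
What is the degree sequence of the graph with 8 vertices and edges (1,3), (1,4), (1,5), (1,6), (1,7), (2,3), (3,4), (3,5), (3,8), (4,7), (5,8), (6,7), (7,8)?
[5, 5, 4, 3, 3, 3, 2, 1] (degrees: deg(1)=5, deg(2)=1, deg(3)=5, deg(4)=3, deg(5)=3, deg(6)=2, deg(7)=4, deg(8)=3)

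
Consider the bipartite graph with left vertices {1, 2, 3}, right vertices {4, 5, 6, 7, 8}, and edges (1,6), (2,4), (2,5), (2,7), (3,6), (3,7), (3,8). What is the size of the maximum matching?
3 (matching: (1,6), (2,7), (3,8); upper bound min(|L|,|R|) = min(3,5) = 3)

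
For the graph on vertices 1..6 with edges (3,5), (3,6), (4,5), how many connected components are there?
3 (components: {1}, {2}, {3, 4, 5, 6})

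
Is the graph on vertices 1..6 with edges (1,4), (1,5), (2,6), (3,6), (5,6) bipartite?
Yes. Partition: {1, 6}, {2, 3, 4, 5}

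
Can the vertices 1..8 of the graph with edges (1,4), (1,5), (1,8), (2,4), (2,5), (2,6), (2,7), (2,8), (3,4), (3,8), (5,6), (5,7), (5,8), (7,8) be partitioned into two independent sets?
No (odd cycle of length 3: 8 -> 1 -> 5 -> 8)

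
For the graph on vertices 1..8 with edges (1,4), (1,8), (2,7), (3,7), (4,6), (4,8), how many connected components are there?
3 (components: {1, 4, 6, 8}, {2, 3, 7}, {5})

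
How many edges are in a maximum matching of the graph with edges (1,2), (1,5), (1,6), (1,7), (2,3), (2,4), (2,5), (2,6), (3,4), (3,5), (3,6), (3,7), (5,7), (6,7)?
3 (matching: (1,6), (2,5), (3,7); upper bound floor(n/2) = floor(7/2) = 3)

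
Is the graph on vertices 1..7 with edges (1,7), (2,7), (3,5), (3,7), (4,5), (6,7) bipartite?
Yes. Partition: {1, 2, 3, 4, 6}, {5, 7}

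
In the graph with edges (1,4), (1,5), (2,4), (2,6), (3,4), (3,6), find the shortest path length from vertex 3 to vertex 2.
2 (path: 3 -> 4 -> 2, 2 edges)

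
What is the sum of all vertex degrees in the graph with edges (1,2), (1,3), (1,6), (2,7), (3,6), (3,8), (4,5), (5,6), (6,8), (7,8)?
20 (handshake: sum of degrees = 2|E| = 2 x 10 = 20)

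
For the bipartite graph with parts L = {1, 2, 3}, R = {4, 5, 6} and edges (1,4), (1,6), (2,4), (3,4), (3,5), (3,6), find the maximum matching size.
3 (matching: (1,6), (2,4), (3,5); upper bound min(|L|,|R|) = min(3,3) = 3)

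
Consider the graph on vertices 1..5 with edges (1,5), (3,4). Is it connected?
No, it has 3 components: {1, 5}, {2}, {3, 4}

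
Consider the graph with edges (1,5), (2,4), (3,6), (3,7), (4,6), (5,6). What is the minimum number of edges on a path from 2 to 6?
2 (path: 2 -> 4 -> 6, 2 edges)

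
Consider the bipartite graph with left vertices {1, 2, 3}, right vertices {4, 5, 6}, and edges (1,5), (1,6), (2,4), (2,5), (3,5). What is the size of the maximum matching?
3 (matching: (1,6), (2,4), (3,5); upper bound min(|L|,|R|) = min(3,3) = 3)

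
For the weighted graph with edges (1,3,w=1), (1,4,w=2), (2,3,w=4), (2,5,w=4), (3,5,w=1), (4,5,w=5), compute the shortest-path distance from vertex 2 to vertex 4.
7 (path: 2 -> 3 -> 1 -> 4; weights 4 + 1 + 2 = 7)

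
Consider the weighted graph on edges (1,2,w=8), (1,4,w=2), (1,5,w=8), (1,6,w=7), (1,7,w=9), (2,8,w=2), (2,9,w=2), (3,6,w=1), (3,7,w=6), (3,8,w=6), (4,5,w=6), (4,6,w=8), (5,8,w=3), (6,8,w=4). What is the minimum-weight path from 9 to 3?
9 (path: 9 -> 2 -> 8 -> 6 -> 3; weights 2 + 2 + 4 + 1 = 9)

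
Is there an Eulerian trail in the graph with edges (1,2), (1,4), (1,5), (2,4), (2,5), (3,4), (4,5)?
No (4 vertices have odd degree: {1, 2, 3, 5}; Eulerian path requires 0 or 2)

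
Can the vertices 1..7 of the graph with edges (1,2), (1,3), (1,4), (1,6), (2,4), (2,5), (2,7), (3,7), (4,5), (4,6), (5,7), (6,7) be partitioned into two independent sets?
No (odd cycle of length 3: 4 -> 1 -> 2 -> 4)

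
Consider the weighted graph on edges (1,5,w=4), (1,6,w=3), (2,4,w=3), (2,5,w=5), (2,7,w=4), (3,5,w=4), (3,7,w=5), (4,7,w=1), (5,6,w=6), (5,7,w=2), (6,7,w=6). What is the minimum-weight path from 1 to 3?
8 (path: 1 -> 5 -> 3; weights 4 + 4 = 8)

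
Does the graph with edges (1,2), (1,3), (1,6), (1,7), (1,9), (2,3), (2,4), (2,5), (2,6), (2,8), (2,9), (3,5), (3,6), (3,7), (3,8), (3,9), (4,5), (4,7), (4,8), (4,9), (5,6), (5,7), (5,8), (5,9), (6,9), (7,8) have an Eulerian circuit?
No (8 vertices have odd degree: {1, 2, 3, 4, 5, 6, 7, 8}; Eulerian circuit requires 0)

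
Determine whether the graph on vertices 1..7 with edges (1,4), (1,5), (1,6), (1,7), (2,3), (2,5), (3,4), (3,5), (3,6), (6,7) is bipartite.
No (odd cycle of length 3: 6 -> 1 -> 7 -> 6)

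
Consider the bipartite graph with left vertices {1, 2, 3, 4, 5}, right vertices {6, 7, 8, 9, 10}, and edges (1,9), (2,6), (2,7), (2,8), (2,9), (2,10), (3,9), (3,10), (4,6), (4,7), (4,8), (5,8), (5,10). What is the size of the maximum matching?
5 (matching: (1,9), (2,6), (3,10), (4,7), (5,8); upper bound min(|L|,|R|) = min(5,5) = 5)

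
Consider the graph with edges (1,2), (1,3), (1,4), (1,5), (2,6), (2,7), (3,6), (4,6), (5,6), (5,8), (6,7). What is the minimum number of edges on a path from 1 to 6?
2 (path: 1 -> 5 -> 6, 2 edges)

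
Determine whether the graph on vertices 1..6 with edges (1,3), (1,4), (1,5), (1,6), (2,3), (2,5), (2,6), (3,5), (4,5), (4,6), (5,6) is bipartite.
No (odd cycle of length 3: 5 -> 1 -> 6 -> 5)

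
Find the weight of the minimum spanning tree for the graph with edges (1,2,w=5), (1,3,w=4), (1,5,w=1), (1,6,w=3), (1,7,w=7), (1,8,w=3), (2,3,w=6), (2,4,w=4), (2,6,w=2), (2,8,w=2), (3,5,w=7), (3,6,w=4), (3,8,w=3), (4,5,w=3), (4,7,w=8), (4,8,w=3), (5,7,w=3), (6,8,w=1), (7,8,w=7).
16 (MST edges: (1,5,w=1), (1,6,w=3), (2,6,w=2), (3,8,w=3), (4,5,w=3), (5,7,w=3), (6,8,w=1); sum of weights 1 + 3 + 2 + 3 + 3 + 3 + 1 = 16)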